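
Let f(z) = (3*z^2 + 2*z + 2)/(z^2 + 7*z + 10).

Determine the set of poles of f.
The singularities of f are the zeros of the denominator. Factoring,
  z^2 + 7*z + 10 = (z + 2)*(z + 5)
so the candidates are z = -2, z = -5.

Check the numerator P(z) = 3*z^2 + 2*z + 2 at each one:
  P(-2) = 10 ≠ 0, so z = -2 is a (simple) pole.
  P(-5) = 67 ≠ 0, so z = -5 is a (simple) pole.

Poles of f: {-5, -2}

Final answer: {-5, -2}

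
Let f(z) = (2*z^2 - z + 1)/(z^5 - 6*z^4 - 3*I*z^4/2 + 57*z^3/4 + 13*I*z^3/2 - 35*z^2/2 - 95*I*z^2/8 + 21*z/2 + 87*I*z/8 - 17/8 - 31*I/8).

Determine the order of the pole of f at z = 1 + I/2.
Factor the denominator:
  z^5 - 6*z^4 - 3*I*z^4/2 + 57*z^3/4 + 13*I*z^3/2 - 35*z^2/2 - 95*I*z^2/8 + 21*z/2 + 87*I*z/8 - 17/8 - 31*I/8 = (z - 1 - I/2)^3*(z - 1 + I)*(z - 2 - I)

The numerator P(z) = 2*z^2 - z + 1 has P(1 + I/2) = 3/2 + 3*I/2 ≠ 0, so no factor of (z - 1 - I/2) cancels.
Near z = 1 + I/2 we can therefore write f(z) = g(z)/(z - 1 - I/2)^3 with g analytic at 1 + I/2 and g(1 + I/2) ≠ 0 (g is the numerator divided by the remaining denominator factors).

Hence z = 1 + I/2 is a pole of order 3.

Final answer: 3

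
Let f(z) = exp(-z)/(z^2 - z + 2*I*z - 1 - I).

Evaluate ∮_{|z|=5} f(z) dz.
By the residue theorem, ∮_C f(z) dz = 2πi · (sum of the residues of f at the poles inside |z| = 5).

The denominator factors as (z + I)*(z - 1 + I), so the singularities of f are simple poles at z = -I, z = 1 - I.
  |-I|² = 1 < 25 = 5², so this pole is inside the contour.
  |1 - I|² = 2 < 25 = 5², so this pole is inside the contour.

With P(z) = exp(-z) and Q(z) = z^2 - z + 2*I*z - 1 - I, each pole is simple, so Res(f, z₀) = P(z₀)/Q'(z₀) with Q'(z) = 2*z - 1 + 2*I.
  Res(f, -I) = P(-I)/Q'(-I) = (exp(I))/(-1) = -exp(I)
  Res(f, 1 - I) = P(1 - I)/Q'(1 - I) = (exp(-1 + I))/(1) = exp(-1 + I)

Sum of residues inside C: -exp(I) + exp(-1 + I)
∮_C f(z) dz = 2πi · (-exp(I) + exp(-1 + I)) = -2*I*pi*exp(I) + 2*I*pi*exp(-1 + I)

Final answer: -2*I*pi*exp(I) + 2*I*pi*exp(-1 + I)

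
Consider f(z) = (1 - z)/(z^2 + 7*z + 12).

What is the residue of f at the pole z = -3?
Write f(z) = P(z)/Q(z) with P(z) = 1 - z and Q(z) = z^2 + 7*z + 12.
The denominator factors as Q(z) = (z + 4)*(z + 3), so z = -3 is a simple zero of Q and P is analytic there; z = -3 is therefore a simple pole and
  Res(f, z₀) = P(z₀)/Q'(z₀).

Q'(z) = 2*z + 7, so Q'(-3) = 1.
P(-3) = 4.

Res(f, -3) = (4)/(1) = 4

Final answer: 4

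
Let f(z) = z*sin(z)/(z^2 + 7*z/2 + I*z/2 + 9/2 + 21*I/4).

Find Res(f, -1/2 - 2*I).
Write f(z) = P(z)/Q(z) with P(z) = z*sin(z) and Q(z) = z^2 + 7*z/2 + I*z/2 + 9/2 + 21*I/4.
The denominator factors as Q(z) = (z + 1/2 + 2*I)*(z + 3 - 3*I/2), so z = -1/2 - 2*I is a simple zero of Q and P is analytic there; z = -1/2 - 2*I is therefore a simple pole and
  Res(f, z₀) = P(z₀)/Q'(z₀).

Q'(z) = 2*z + 7/2 + I/2, so Q'(-1/2 - 2*I) = 5/2 - 7*I/2.
P(-1/2 - 2*I) = (1/2 + 2*I)*sin(1/2 + 2*I).

Res(f, -1/2 - 2*I) = ((1/2 + 2*I)*sin(1/2 + 2*I))/(5/2 - 7*I/2) = (-23/74 + 27*I/74)*sin(1/2 + 2*I)

Final answer: (-23/74 + 27*I/74)*sin(1/2 + 2*I)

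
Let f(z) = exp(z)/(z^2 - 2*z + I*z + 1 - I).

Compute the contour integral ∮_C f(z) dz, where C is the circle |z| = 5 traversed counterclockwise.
2*exp(1)*pi - 2*pi*exp(1 - I)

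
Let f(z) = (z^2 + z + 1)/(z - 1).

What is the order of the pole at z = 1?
Factor the denominator:
  z - 1 = (z - 1)

The numerator P(z) = z^2 + z + 1 has P(1) = 3 ≠ 0, so no factor of (z - 1) cancels.
Near z = 1 we can therefore write f(z) = g(z)/(z - 1) with g analytic at 1 and g(1) ≠ 0 (g is just the numerator).

Hence z = 1 is a pole of order 1.

Final answer: 1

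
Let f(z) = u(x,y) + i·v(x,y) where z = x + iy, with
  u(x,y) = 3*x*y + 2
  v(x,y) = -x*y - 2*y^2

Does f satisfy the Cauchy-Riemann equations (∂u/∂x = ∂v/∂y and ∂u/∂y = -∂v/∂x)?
∂u/∂x = 3*y
∂v/∂y = -x - 4*y
∂u/∂y = 3*x
∂v/∂x = -y
∂u/∂x ≠ ∂v/∂y and ∂u/∂y ≠ -∂v/∂x; the Cauchy-Riemann equations are not satisfied, so f is not analytic.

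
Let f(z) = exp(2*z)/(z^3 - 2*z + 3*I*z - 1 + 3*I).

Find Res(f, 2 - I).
Write f(z) = P(z)/Q(z) with P(z) = exp(2*z) and Q(z) = z^3 - 2*z + 3*I*z - 1 + 3*I.
The denominator factors as Q(z) = (z + 1 - I)*(z + 1)*(z - 2 + I), so z = 2 - I is a simple zero of Q and P is analytic there; z = 2 - I is therefore a simple pole and
  Res(f, z₀) = P(z₀)/Q'(z₀).

Q'(z) = 3*z^2 - 2 + 3*I, so Q'(2 - I) = 7 - 9*I.
P(2 - I) = exp(4 - 2*I).

Res(f, 2 - I) = (exp(4 - 2*I))/(7 - 9*I) = (7/130 + 9*I/130)*exp(4 - 2*I)

Final answer: (7/130 + 9*I/130)*exp(4 - 2*I)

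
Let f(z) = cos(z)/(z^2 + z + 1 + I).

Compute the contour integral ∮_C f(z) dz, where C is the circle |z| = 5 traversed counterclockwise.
By the residue theorem, ∮_C f(z) dz = 2πi · (sum of the residues of f at the poles inside |z| = 5).

The denominator factors as (z + 1 - I)*(z + I), so the singularities of f are simple poles at z = -1 + I, z = -I.
  |-1 + I|² = 2 < 25 = 5², so this pole is inside the contour.
  |-I|² = 1 < 25 = 5², so this pole is inside the contour.

With P(z) = cos(z) and Q(z) = z^2 + z + 1 + I, each pole is simple, so Res(f, z₀) = P(z₀)/Q'(z₀) with Q'(z) = 2*z + 1.
  Res(f, -1 + I) = P(-1 + I)/Q'(-1 + I) = (cos(1 - I))/(-1 + 2*I) = (-1/5 - 2*I/5)*cos(1 - I)
  Res(f, -I) = P(-I)/Q'(-I) = (cosh(1))/(1 - 2*I) = (1/5 + 2*I/5)*cosh(1)

Sum of residues inside C: (-1/5 - 2*I/5)*cos(1 - I) + (1/5 + 2*I/5)*cosh(1)
∮_C f(z) dz = 2πi · ((-1/5 - 2*I/5)*cos(1 - I) + (1/5 + 2*I/5)*cosh(1)) = pi*(4/5 - 2*I/5)*cos(1 - I) + pi*(-4/5 + 2*I/5)*cosh(1)

Final answer: pi*(4/5 - 2*I/5)*cos(1 - I) + pi*(-4/5 + 2*I/5)*cosh(1)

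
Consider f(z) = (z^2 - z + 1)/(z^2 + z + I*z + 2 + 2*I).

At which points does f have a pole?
The singularities of f are the zeros of the denominator. Factoring,
  z^2 + z + I*z + 2 + 2*I = (z + 2*I)*(z + 1 - I)
so the candidates are z = -2*I, z = -1 + I.

Check the numerator P(z) = z^2 - z + 1 at each one:
  P(-2*I) = -3 + 2*I ≠ 0, so z = -2*I is a (simple) pole.
  P(-1 + I) = 2 - 3*I ≠ 0, so z = -1 + I is a (simple) pole.

Poles of f: {-1 + I, -2*I}

Final answer: {-1 + I, -2*I}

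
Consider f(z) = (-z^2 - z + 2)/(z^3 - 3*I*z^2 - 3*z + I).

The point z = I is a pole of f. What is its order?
Factor the denominator:
  z^3 - 3*I*z^2 - 3*z + I = (z - I)^3

The numerator P(z) = -z^2 - z + 2 has P(I) = 3 - I ≠ 0, so no factor of (z - I) cancels.
Near z = I we can therefore write f(z) = g(z)/(z - I)^3 with g analytic at I and g(I) ≠ 0 (g is just the numerator).

Hence z = I is a pole of order 3.

Final answer: 3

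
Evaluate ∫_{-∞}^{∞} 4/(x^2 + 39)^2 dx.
Let f(z) = 4/(z^2 + 39)^2. The denominator has no real zeros and deg Q - deg P = 4 ≥ 2, so the integral of f over the upper semicircle |z| = R tends to 0 as R → ∞. Closing the contour in the upper half-plane,
  ∫_{-∞}^{∞} f(x) dx = 2πi · Σ Res(f, z_k)  over the poles with Im z_k > 0.

Zeros of the denominator: z^2 + 39 = 0 gives z = ±sqrt(39)*I.
Upper half-plane: z = sqrt(39)*I (a pole of order 2).

Write f(z) = g(z)/(z - sqrt(39)*I)^2 with g(z) = 4/(z + sqrt(39)*I)^2. For a double pole, Res(f, z₀) = g'(z₀):
  g'(z) = -8/(z + sqrt(39)*I)^3
  Res(f, sqrt(39)*I) = g'(sqrt(39)*I) = -sqrt(39)*I/1521

∫_{-∞}^{∞} f(x) dx = 2πi · (-sqrt(39)*I/1521) = 2*sqrt(39)*pi/1521

Final answer: 2*sqrt(39)*pi/1521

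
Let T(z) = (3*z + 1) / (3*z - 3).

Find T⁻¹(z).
Set w = T(z) = (3*z + 1) / (3*z - 3) and solve for z:
  w*(3*z - 3) = 3*z + 1
  -3*w + z*(3*w - 3) - 1 = 0
  z*(3*w - 3) = 3*w + 1
  z = (-3*w - 1)/(3 - 3*w)
Renaming the variable, T⁻¹(z) = (-3*z - 1)/(-3*z + 3) = (3*z + 1)/(3*z - 3).
(Check: ad - bc = -12 ≠ 0, so T is invertible.)

Final answer: (3*z + 1)/(3*z - 3)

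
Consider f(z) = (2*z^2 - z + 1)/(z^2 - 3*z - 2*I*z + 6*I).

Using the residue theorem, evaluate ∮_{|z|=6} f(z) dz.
By the residue theorem, ∮_C f(z) dz = 2πi · (sum of the residues of f at the poles inside |z| = 6).

The denominator factors as (z - 3)*(z - 2*I), so the singularities of f are simple poles at z = 3, z = 2*I.
  |3|² = 9 < 36 = 6², so this pole is inside the contour.
  |2*I|² = 4 < 36 = 6², so this pole is inside the contour.

With P(z) = 2*z^2 - z + 1 and Q(z) = z^2 - 3*z - 2*I*z + 6*I, each pole is simple, so Res(f, z₀) = P(z₀)/Q'(z₀) with Q'(z) = 2*z - 3 - 2*I.
  Res(f, 3) = P(3)/Q'(3) = (16)/(3 - 2*I) = 48/13 + 32*I/13
  Res(f, 2*I) = P(2*I)/Q'(2*I) = (-7 - 2*I)/(-3 + 2*I) = 17/13 + 20*I/13

Sum of residues inside C: 5 + 4*I
∮_C f(z) dz = 2πi · (5 + 4*I) = pi*(-8 + 10*I)

Final answer: pi*(-8 + 10*I)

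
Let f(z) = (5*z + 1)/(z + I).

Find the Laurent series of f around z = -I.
Put w = z - (-I), i.e. z = w - I. The denominator is w, so it suffices to rewrite the numerator in powers of w.

P(z) = 5*z + 1
P(w - I) = 1 - 5*I + 5*w

Dividing each term by w:
  f = (1 - 5*I)/w + 5

Substituting back w = z + I:
  f(z) = (1 - 5*I)/(z + I) + 5

The series is finite because the numerator is a polynomial; the negative powers form the principal part, and the coefficient of 1/(z + I) gives Res(f, -I) = 1 - 5*I.

Final answer: (1 - 5*I)/(z + I) + 5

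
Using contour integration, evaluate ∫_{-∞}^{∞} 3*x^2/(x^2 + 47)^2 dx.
Let f(z) = 3*z^2/(z^2 + 47)^2. The denominator has no real zeros and deg Q - deg P = 2 ≥ 2, so the integral of f over the upper semicircle |z| = R tends to 0 as R → ∞. Closing the contour in the upper half-plane,
  ∫_{-∞}^{∞} f(x) dx = 2πi · Σ Res(f, z_k)  over the poles with Im z_k > 0.

Zeros of the denominator: z^2 + 47 = 0 gives z = ±sqrt(47)*I.
Upper half-plane: z = sqrt(47)*I (a pole of order 2).

Write f(z) = g(z)/(z - sqrt(47)*I)^2 with g(z) = 3*z^2/(z + sqrt(47)*I)^2. For a double pole, Res(f, z₀) = g'(z₀):
  g'(z) = 6*sqrt(47)*I*z/(z + sqrt(47)*I)^3
  Res(f, sqrt(47)*I) = g'(sqrt(47)*I) = -3*sqrt(47)*I/188

∫_{-∞}^{∞} f(x) dx = 2πi · (-3*sqrt(47)*I/188) = 3*sqrt(47)*pi/94

Final answer: 3*sqrt(47)*pi/94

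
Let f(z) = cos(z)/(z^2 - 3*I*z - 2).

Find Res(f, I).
Write f(z) = P(z)/Q(z) with P(z) = cos(z) and Q(z) = z^2 - 3*I*z - 2.
The denominator factors as Q(z) = (z - I)*(z - 2*I), so z = I is a simple zero of Q and P is analytic there; z = I is therefore a simple pole and
  Res(f, z₀) = P(z₀)/Q'(z₀).

Q'(z) = 2*z - 3*I, so Q'(I) = -I.
P(I) = cosh(1).

Res(f, I) = (cosh(1))/(-I) = I*cosh(1)

Final answer: I*cosh(1)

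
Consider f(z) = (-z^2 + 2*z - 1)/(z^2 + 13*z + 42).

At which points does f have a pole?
The singularities of f are the zeros of the denominator. Factoring,
  z^2 + 13*z + 42 = (z + 7)*(z + 6)
so the candidates are z = -7, z = -6.

Check the numerator P(z) = -z^2 + 2*z - 1 at each one:
  P(-7) = -64 ≠ 0, so z = -7 is a (simple) pole.
  P(-6) = -49 ≠ 0, so z = -6 is a (simple) pole.

Poles of f: {-7, -6}

Final answer: {-7, -6}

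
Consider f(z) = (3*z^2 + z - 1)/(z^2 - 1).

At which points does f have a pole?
The singularities of f are the zeros of the denominator. Factoring,
  z^2 - 1 = (z + 1)*(z - 1)
so the candidates are z = -1, z = 1.

Check the numerator P(z) = 3*z^2 + z - 1 at each one:
  P(-1) = 1 ≠ 0, so z = -1 is a (simple) pole.
  P(1) = 3 ≠ 0, so z = 1 is a (simple) pole.

Poles of f: {-1, 1}

Final answer: {-1, 1}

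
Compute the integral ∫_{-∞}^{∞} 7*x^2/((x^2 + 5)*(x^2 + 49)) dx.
7*pi*(7 - sqrt(5))/44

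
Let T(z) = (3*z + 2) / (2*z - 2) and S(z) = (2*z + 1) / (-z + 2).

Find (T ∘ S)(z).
(T ∘ S)(z) = T(S(z)) = ((3)*S(z) + (2))/((2)*S(z) + (-2)). Multiply numerator and denominator by -z + 2:
  numerator:   (3)*(2*z + 1) + (2)*(-z + 2) = 4*z + 7
  denominator: (2)*(2*z + 1) + (-2)*(-z + 2) = 6*z - 2
(T ∘ S)(z) = (4*z + 7)/(6*z - 2)

Final answer: (4*z + 7)/(6*z - 2)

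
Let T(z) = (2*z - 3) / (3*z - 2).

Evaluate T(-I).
Substitute z = -I:
  numerator:   2*(-I) - 3 = -3 - 2*I
  denominator: 3*(-I) - 2 = -2 - 3*I
T(-I) = (-3 - 2*I)/(-2 - 3*I); multiplying numerator and denominator by the conjugate -2 + 3*I gives (12 - 5*I)/13 = 12/13 - 5*I/13

Final answer: 12/13 - 5*I/13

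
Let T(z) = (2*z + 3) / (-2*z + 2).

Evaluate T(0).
Substitute z = 0:
  numerator:   2*(0) + 3 = 3
  denominator: -2*(0) + 2 = 2
T(0) = (3)/(2) = 3/2

Final answer: 3/2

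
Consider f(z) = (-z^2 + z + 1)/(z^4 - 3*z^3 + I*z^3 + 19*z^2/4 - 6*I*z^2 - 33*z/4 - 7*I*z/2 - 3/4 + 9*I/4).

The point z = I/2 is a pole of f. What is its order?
2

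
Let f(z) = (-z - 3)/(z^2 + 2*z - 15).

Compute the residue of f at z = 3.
Write f(z) = P(z)/Q(z) with P(z) = -z - 3 and Q(z) = z^2 + 2*z - 15.
The denominator factors as Q(z) = (z - 3)*(z + 5), so z = 3 is a simple zero of Q and P is analytic there; z = 3 is therefore a simple pole and
  Res(f, z₀) = P(z₀)/Q'(z₀).

Q'(z) = 2*z + 2, so Q'(3) = 8.
P(3) = -6.

Res(f, 3) = (-6)/(8) = -3/4

Final answer: -3/4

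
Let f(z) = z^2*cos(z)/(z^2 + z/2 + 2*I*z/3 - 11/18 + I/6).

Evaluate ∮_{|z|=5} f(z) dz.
By the residue theorem, ∮_C f(z) dz = 2πi · (sum of the residues of f at the poles inside |z| = 5).

The denominator factors as (z + 1 + I/3)*(z - 1/2 + I/3), so the singularities of f are simple poles at z = -1 - I/3, z = 1/2 - I/3.
  |-1 - I/3|² = 10/9 < 25 = 5², so this pole is inside the contour.
  |1/2 - I/3|² = 13/36 < 25 = 5², so this pole is inside the contour.

With P(z) = z^2*cos(z) and Q(z) = z^2 + z/2 + 2*I*z/3 - 11/18 + I/6, each pole is simple, so Res(f, z₀) = P(z₀)/Q'(z₀) with Q'(z) = 2*z + 1/2 + 2*I/3.
  Res(f, -1 - I/3) = P(-1 - I/3)/Q'(-1 - I/3) = ((8/9 + 2*I/3)*cos(1 + I/3))/(-3/2) = (-16/27 - 4*I/9)*cos(1 + I/3)
  Res(f, 1/2 - I/3) = P(1/2 - I/3)/Q'(1/2 - I/3) = ((5/36 - I/3)*cos(1/2 - I/3))/(3/2) = (5/54 - 2*I/9)*cos(1/2 - I/3)

Sum of residues inside C: (5/54 - 2*I/9)*cos(1/2 - I/3) + (-16/27 - 4*I/9)*cos(1 + I/3)
∮_C f(z) dz = 2πi · ((5/54 - 2*I/9)*cos(1/2 - I/3) + (-16/27 - 4*I/9)*cos(1 + I/3)) = pi*(8/9 - 32*I/27)*cos(1 + I/3) + pi*(4/9 + 5*I/27)*cos(1/2 - I/3)

Final answer: pi*(8/9 - 32*I/27)*cos(1 + I/3) + pi*(4/9 + 5*I/27)*cos(1/2 - I/3)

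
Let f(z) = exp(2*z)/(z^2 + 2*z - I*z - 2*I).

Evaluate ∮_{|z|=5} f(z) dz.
pi*(-2/5 - 4*I/5)*exp(-4) + pi*(2/5 + 4*I/5)*exp(2*I)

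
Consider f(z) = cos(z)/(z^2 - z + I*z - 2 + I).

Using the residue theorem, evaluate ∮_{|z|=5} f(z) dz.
By the residue theorem, ∮_C f(z) dz = 2πi · (sum of the residues of f at the poles inside |z| = 5).

The denominator factors as (z - 2 + I)*(z + 1), so the singularities of f are simple poles at z = 2 - I, z = -1.
  |2 - I|² = 5 < 25 = 5², so this pole is inside the contour.
  |-1|² = 1 < 25 = 5², so this pole is inside the contour.

With P(z) = cos(z) and Q(z) = z^2 - z + I*z - 2 + I, each pole is simple, so Res(f, z₀) = P(z₀)/Q'(z₀) with Q'(z) = 2*z - 1 + I.
  Res(f, 2 - I) = P(2 - I)/Q'(2 - I) = (cos(2 - I))/(3 - I) = (3/10 + I/10)*cos(2 - I)
  Res(f, -1) = P(-1)/Q'(-1) = (cos(1))/(-3 + I) = (-3/10 - I/10)*cos(1)

Sum of residues inside C: (-3/10 - I/10)*cos(1) + (3/10 + I/10)*cos(2 - I)
∮_C f(z) dz = 2πi · ((-3/10 - I/10)*cos(1) + (3/10 + I/10)*cos(2 - I)) = pi*(-1/5 + 3*I/5)*cos(2 - I) + pi*(1/5 - 3*I/5)*cos(1)

Final answer: pi*(-1/5 + 3*I/5)*cos(2 - I) + pi*(1/5 - 3*I/5)*cos(1)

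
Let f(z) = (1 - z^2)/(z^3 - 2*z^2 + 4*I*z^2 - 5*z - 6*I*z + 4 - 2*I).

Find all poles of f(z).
The singularities of f are the zeros of the denominator. Factoring,
  z^3 - 2*z^2 + 4*I*z^2 - 5*z - 6*I*z + 4 - 2*I = (z - 2 + I)*(z + I)*(z + 2*I)
so the candidates are z = 2 - I, z = -I, z = -2*I.

Check the numerator P(z) = 1 - z^2 at each one:
  P(2 - I) = -2 + 4*I ≠ 0, so z = 2 - I is a (simple) pole.
  P(-I) = 2 ≠ 0, so z = -I is a (simple) pole.
  P(-2*I) = 5 ≠ 0, so z = -2*I is a (simple) pole.

Poles of f: {-2*I, -I, 2 - I}

Final answer: {-2*I, -I, 2 - I}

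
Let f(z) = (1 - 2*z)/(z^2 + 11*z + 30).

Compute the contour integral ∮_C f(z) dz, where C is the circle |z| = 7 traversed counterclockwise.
By the residue theorem, ∮_C f(z) dz = 2πi · (sum of the residues of f at the poles inside |z| = 7).

The denominator factors as (z + 5)*(z + 6), so the singularities of f are simple poles at z = -5, z = -6.
  |-5|² = 25 < 49 = 7², so this pole is inside the contour.
  |-6|² = 36 < 49 = 7², so this pole is inside the contour.

With P(z) = 1 - 2*z and Q(z) = z^2 + 11*z + 30, each pole is simple, so Res(f, z₀) = P(z₀)/Q'(z₀) with Q'(z) = 2*z + 11.
  Res(f, -5) = P(-5)/Q'(-5) = (11)/(1) = 11
  Res(f, -6) = P(-6)/Q'(-6) = (13)/(-1) = -13

Sum of residues inside C: -2
∮_C f(z) dz = 2πi · (-2) = -4*I*pi

Final answer: -4*I*pi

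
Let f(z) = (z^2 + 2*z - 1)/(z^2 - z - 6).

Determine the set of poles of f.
{-2, 3}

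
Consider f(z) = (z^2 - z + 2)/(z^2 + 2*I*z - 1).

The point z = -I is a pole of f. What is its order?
Factor the denominator:
  z^2 + 2*I*z - 1 = (z + I)^2

The numerator P(z) = z^2 - z + 2 has P(-I) = 1 + I ≠ 0, so no factor of (z + I) cancels.
Near z = -I we can therefore write f(z) = g(z)/(z + I)^2 with g analytic at -I and g(-I) ≠ 0 (g is just the numerator).

Hence z = -I is a pole of order 2.

Final answer: 2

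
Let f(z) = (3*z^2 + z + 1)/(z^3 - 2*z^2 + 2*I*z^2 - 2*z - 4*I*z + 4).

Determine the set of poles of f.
{-1 - I, 1 - I, 2}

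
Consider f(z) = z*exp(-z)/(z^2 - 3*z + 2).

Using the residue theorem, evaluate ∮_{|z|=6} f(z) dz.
-2*I*pi*exp(-1) + 4*I*pi*exp(-2)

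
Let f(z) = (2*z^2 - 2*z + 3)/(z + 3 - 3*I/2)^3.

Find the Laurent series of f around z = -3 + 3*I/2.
(45/2 - 21*I)/(z + 3 - 3*I/2)^3 + (-14 + 6*I)/(z + 3 - 3*I/2)^2 + 2/(z + 3 - 3*I/2)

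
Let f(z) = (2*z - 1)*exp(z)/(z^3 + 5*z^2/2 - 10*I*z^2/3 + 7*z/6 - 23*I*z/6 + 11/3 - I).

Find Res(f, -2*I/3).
(459/2353 - 33*I/2353)*exp(-2*I/3)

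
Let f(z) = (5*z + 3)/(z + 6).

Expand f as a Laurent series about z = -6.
Put w = z - (-6), i.e. z = w - 6. The denominator is w, so it suffices to rewrite the numerator in powers of w.

P(z) = 5*z + 3
P(w - 6) = -27 + 5*w

Dividing each term by w:
  f = -27/w + 5

Substituting back w = z + 6:
  f(z) = -27/(z + 6) + 5

The series is finite because the numerator is a polynomial; the negative powers form the principal part, and the coefficient of 1/(z + 6) gives Res(f, -6) = -27.

Final answer: -27/(z + 6) + 5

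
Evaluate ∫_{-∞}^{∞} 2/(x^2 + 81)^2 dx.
Let f(z) = 2/(z^2 + 81)^2. The denominator has no real zeros and deg Q - deg P = 4 ≥ 2, so the integral of f over the upper semicircle |z| = R tends to 0 as R → ∞. Closing the contour in the upper half-plane,
  ∫_{-∞}^{∞} f(x) dx = 2πi · Σ Res(f, z_k)  over the poles with Im z_k > 0.

Zeros of the denominator: z^2 + 81 = 0 gives z = ±9*I.
Upper half-plane: z = 9*I (a pole of order 2).

Write f(z) = g(z)/(z - 9*I)^2 with g(z) = 2/(z + 9*I)^2. For a double pole, Res(f, z₀) = g'(z₀):
  g'(z) = -4/(z + 9*I)^3
  Res(f, 9*I) = g'(9*I) = -I/1458

∫_{-∞}^{∞} f(x) dx = 2πi · (-I/1458) = pi/729

Final answer: pi/729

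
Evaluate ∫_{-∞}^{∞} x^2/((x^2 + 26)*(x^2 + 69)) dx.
Let f(z) = z^2/((z^2 + 26)*(z^2 + 69)). The denominator has no real zeros and deg Q - deg P = 2 ≥ 2, so the integral of f over the upper semicircle |z| = R tends to 0 as R → ∞. Closing the contour in the upper half-plane,
  ∫_{-∞}^{∞} f(x) dx = 2πi · Σ Res(f, z_k)  over the poles with Im z_k > 0.

Zeros of the denominator: z^2 + 69 = 0 gives z = ±sqrt(69)*I; z^2 + 26 = 0 gives z = ±sqrt(26)*I.
Upper half-plane: z = sqrt(26)*I, z = sqrt(69)*I (simple).

Each pole is a simple zero of Q(z) = z^4 + 95*z^2 + 1794, so Res(f, z₀) = P(z₀)/Q'(z₀) with P(z) = z^2, Q'(z) = 4*z^3 + 190*z:
  Res(f, sqrt(26)*I) = (-26)/(86*sqrt(26)*I) = sqrt(26)*I/86
  Res(f, sqrt(69)*I) = (-69)/(-86*sqrt(69)*I) = -sqrt(69)*I/86

Sum of residues: I*(-sqrt(69) + sqrt(26))/86
∫_{-∞}^{∞} f(x) dx = 2πi · (I*(-sqrt(69) + sqrt(26))/86) = pi*(-sqrt(26) + sqrt(69))/43

Final answer: pi*(-sqrt(26) + sqrt(69))/43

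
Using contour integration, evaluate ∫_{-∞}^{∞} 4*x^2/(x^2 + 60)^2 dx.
Let f(z) = 4*z^2/(z^2 + 60)^2. The denominator has no real zeros and deg Q - deg P = 2 ≥ 2, so the integral of f over the upper semicircle |z| = R tends to 0 as R → ∞. Closing the contour in the upper half-plane,
  ∫_{-∞}^{∞} f(x) dx = 2πi · Σ Res(f, z_k)  over the poles with Im z_k > 0.

Zeros of the denominator: z^2 + 60 = 0 gives z = ±2*sqrt(15)*I.
Upper half-plane: z = 2*sqrt(15)*I (a pole of order 2).

Write f(z) = g(z)/(z - 2*sqrt(15)*I)^2 with g(z) = 4*z^2/(z + 2*sqrt(15)*I)^2. For a double pole, Res(f, z₀) = g'(z₀):
  g'(z) = 16*sqrt(15)*I*z/(z + 2*sqrt(15)*I)^3
  Res(f, 2*sqrt(15)*I) = g'(2*sqrt(15)*I) = -sqrt(15)*I/30

∫_{-∞}^{∞} f(x) dx = 2πi · (-sqrt(15)*I/30) = sqrt(15)*pi/15

Final answer: sqrt(15)*pi/15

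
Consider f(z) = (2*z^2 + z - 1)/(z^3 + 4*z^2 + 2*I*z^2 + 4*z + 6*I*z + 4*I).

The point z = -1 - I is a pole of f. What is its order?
Factor the denominator:
  z^3 + 4*z^2 + 2*I*z^2 + 4*z + 6*I*z + 4*I = (z + 1 + I)^2*(z + 2)

The numerator P(z) = 2*z^2 + z - 1 has P(-1 - I) = -2 + 3*I ≠ 0, so no factor of (z + 1 + I) cancels.
Near z = -1 - I we can therefore write f(z) = g(z)/(z + 1 + I)^2 with g analytic at -1 - I and g(-1 - I) ≠ 0 (g is the numerator divided by the remaining denominator factors).

Hence z = -1 - I is a pole of order 2.

Final answer: 2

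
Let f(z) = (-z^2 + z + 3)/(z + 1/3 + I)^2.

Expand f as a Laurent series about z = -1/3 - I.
(32/9 - 5*I/3)/(z + 1/3 + I)^2 + (5/3 + 2*I)/(z + 1/3 + I) - 1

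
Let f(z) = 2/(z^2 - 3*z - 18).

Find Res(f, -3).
-2/9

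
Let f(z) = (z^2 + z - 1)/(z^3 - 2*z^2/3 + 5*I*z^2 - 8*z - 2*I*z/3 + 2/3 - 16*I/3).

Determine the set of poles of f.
{-1 - I, 2/3 - I, 1 - 3*I}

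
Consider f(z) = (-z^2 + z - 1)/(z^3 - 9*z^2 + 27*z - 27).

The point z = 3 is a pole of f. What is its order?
Factor the denominator:
  z^3 - 9*z^2 + 27*z - 27 = (z - 3)^3

The numerator P(z) = -z^2 + z - 1 has P(3) = -7 ≠ 0, so no factor of (z - 3) cancels.
Near z = 3 we can therefore write f(z) = g(z)/(z - 3)^3 with g analytic at 3 and g(3) ≠ 0 (g is just the numerator).

Hence z = 3 is a pole of order 3.

Final answer: 3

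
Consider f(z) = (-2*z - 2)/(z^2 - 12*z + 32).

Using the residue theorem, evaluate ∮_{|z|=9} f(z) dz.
By the residue theorem, ∮_C f(z) dz = 2πi · (sum of the residues of f at the poles inside |z| = 9).

The denominator factors as (z - 4)*(z - 8), so the singularities of f are simple poles at z = 4, z = 8.
  |4|² = 16 < 81 = 9², so this pole is inside the contour.
  |8|² = 64 < 81 = 9², so this pole is inside the contour.

With P(z) = -2*z - 2 and Q(z) = z^2 - 12*z + 32, each pole is simple, so Res(f, z₀) = P(z₀)/Q'(z₀) with Q'(z) = 2*z - 12.
  Res(f, 4) = P(4)/Q'(4) = (-10)/(-4) = 5/2
  Res(f, 8) = P(8)/Q'(8) = (-18)/(4) = -9/2

Sum of residues inside C: -2
∮_C f(z) dz = 2πi · (-2) = -4*I*pi

Final answer: -4*I*pi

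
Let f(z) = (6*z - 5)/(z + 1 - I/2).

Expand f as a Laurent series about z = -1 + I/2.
Put w = z - (-1 + I/2), i.e. z = w - 1 + I/2. The denominator is w, so it suffices to rewrite the numerator in powers of w.

P(z) = 6*z - 5
P(w - 1 + I/2) = -11 + 3*I + 6*w

Dividing each term by w:
  f = (-11 + 3*I)/w + 6

Substituting back w = z + 1 - I/2:
  f(z) = (-11 + 3*I)/(z + 1 - I/2) + 6

The series is finite because the numerator is a polynomial; the negative powers form the principal part, and the coefficient of 1/(z + 1 - I/2) gives Res(f, -1 + I/2) = -11 + 3*I.

Final answer: (-11 + 3*I)/(z + 1 - I/2) + 6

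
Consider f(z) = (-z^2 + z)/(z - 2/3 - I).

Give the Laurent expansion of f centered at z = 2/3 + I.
Put w = z - (2/3 + I), i.e. z = w + 2/3 + I. The denominator is w, so it suffices to rewrite the numerator in powers of w.

P(z) = -z^2 + z
P(w + 2/3 + I) = 11/9 - I/3 + (-1/3 - 2*I)*w - w^2

Dividing each term by w:
  f = (11/9 - I/3)/w - 1/3 - 2*I - w

Substituting back w = z - 2/3 - I:
  f(z) = (11/9 - I/3)/(z - 2/3 - I) - 1/3 - 2*I - (z - 2/3 - I)

The series is finite because the numerator is a polynomial; the negative powers form the principal part, and the coefficient of 1/(z - 2/3 - I) gives Res(f, 2/3 + I) = 11/9 - I/3.

Final answer: (11/9 - I/3)/(z - 2/3 - I) - 1/3 - 2*I - (z - 2/3 - I)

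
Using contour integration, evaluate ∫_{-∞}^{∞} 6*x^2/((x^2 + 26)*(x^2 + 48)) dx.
Let f(z) = 6*z^2/((z^2 + 26)*(z^2 + 48)). The denominator has no real zeros and deg Q - deg P = 2 ≥ 2, so the integral of f over the upper semicircle |z| = R tends to 0 as R → ∞. Closing the contour in the upper half-plane,
  ∫_{-∞}^{∞} f(x) dx = 2πi · Σ Res(f, z_k)  over the poles with Im z_k > 0.

Zeros of the denominator: z^2 + 48 = 0 gives z = ±4*sqrt(3)*I; z^2 + 26 = 0 gives z = ±sqrt(26)*I.
Upper half-plane: z = sqrt(26)*I, z = 4*sqrt(3)*I (simple).

Each pole is a simple zero of Q(z) = z^4 + 74*z^2 + 1248, so Res(f, z₀) = P(z₀)/Q'(z₀) with P(z) = 6*z^2, Q'(z) = 4*z^3 + 148*z:
  Res(f, sqrt(26)*I) = (-156)/(44*sqrt(26)*I) = 3*sqrt(26)*I/22
  Res(f, 4*sqrt(3)*I) = (-288)/(-176*sqrt(3)*I) = -6*sqrt(3)*I/11

Sum of residues: 3*I*(-4*sqrt(3) + sqrt(26))/22
∫_{-∞}^{∞} f(x) dx = 2πi · (3*I*(-4*sqrt(3) + sqrt(26))/22) = 3*pi*(-sqrt(26) + 4*sqrt(3))/11

Final answer: 3*pi*(-sqrt(26) + 4*sqrt(3))/11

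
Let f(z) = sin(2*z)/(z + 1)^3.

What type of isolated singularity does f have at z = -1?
Write f(z) = g(z)/(z + 1)^3 with g(z) = sin(2*z).
g is entire and g(-1) = -sin(2) ≠ 0, so no factor of (z + 1) cancels: the Laurent expansion of f about z = -1 starts at the power -3, i.e. lim_{z→z₀} (z - z₀)^3 f(z) = -sin(2) is finite and nonzero.
So z = -1 is a pole of order 3.

Final answer: pole of order 3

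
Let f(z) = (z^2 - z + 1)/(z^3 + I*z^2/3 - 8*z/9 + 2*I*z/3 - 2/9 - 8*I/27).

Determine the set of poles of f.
The singularities of f are the zeros of the denominator. Factoring,
  z^3 + I*z^2/3 - 8*z/9 + 2*I*z/3 - 2/9 - 8*I/27 = (z - 1 + I/3)*(z + 1 - I/3)*(z + I/3)
so the candidates are z = 1 - I/3, z = -1 + I/3, z = -I/3.

Check the numerator P(z) = z^2 - z + 1 at each one:
  P(1 - I/3) = 8/9 - I/3 ≠ 0, so z = 1 - I/3 is a (simple) pole.
  P(-1 + I/3) = 26/9 - I ≠ 0, so z = -1 + I/3 is a (simple) pole.
  P(-I/3) = 8/9 + I/3 ≠ 0, so z = -I/3 is a (simple) pole.

Poles of f: {-1 + I/3, -I/3, 1 - I/3}

Final answer: {-1 + I/3, -I/3, 1 - I/3}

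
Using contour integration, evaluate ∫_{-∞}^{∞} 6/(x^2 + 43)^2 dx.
3*sqrt(43)*pi/1849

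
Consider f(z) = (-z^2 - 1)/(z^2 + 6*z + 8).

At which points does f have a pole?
{-4, -2}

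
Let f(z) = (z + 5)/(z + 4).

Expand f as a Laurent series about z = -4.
1/(z + 4) + 1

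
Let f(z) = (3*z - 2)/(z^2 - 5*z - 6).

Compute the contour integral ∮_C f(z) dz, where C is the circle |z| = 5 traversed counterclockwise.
By the residue theorem, ∮_C f(z) dz = 2πi · (sum of the residues of f at the poles inside |z| = 5).

The denominator factors as (z - 6)*(z + 1), so the singularities of f are simple poles at z = 6, z = -1.
  |6|² = 36 > 25 = 5², so this pole is outside the contour.
  |-1|² = 1 < 25 = 5², so this pole is inside the contour.

With P(z) = 3*z - 2 and Q(z) = z^2 - 5*z - 6, each pole is simple, so Res(f, z₀) = P(z₀)/Q'(z₀) with Q'(z) = 2*z - 5.
  Res(f, -1) = P(-1)/Q'(-1) = (-5)/(-7) = 5/7

∮_C f(z) dz = 2πi · (5/7) = 10*I*pi/7

Final answer: 10*I*pi/7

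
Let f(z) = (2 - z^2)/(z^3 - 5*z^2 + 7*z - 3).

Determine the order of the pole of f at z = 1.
Factor the denominator:
  z^3 - 5*z^2 + 7*z - 3 = (z - 1)^2*(z - 3)

The numerator P(z) = 2 - z^2 has P(1) = 1 ≠ 0, so no factor of (z - 1) cancels.
Near z = 1 we can therefore write f(z) = g(z)/(z - 1)^2 with g analytic at 1 and g(1) ≠ 0 (g is the numerator divided by the remaining denominator factors).

Hence z = 1 is a pole of order 2.

Final answer: 2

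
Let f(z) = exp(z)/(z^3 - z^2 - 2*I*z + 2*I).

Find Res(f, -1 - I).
Write f(z) = P(z)/Q(z) with P(z) = exp(z) and Q(z) = z^3 - z^2 - 2*I*z + 2*I.
The denominator factors as Q(z) = (z - 1 - I)*(z + 1 + I)*(z - 1), so z = -1 - I is a simple zero of Q and P is analytic there; z = -1 - I is therefore a simple pole and
  Res(f, z₀) = P(z₀)/Q'(z₀).

Q'(z) = 3*z^2 - 2*z - 2*I, so Q'(-1 - I) = 2 + 6*I.
P(-1 - I) = exp(-1 - I).

Res(f, -1 - I) = (exp(-1 - I))/(2 + 6*I) = (1/20 - 3*I/20)*exp(-1 - I)

Final answer: (1/20 - 3*I/20)*exp(-1 - I)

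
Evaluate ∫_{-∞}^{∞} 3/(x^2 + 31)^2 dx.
3*sqrt(31)*pi/1922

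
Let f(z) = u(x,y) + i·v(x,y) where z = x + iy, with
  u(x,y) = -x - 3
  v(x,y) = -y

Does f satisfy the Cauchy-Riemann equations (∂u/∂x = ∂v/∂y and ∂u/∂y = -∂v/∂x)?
∂u/∂x = -1
∂v/∂y = -1
∂u/∂y = 0
∂v/∂x = 0
∂u/∂x = ∂v/∂y and ∂u/∂y = -∂v/∂x hold identically; f is analytic.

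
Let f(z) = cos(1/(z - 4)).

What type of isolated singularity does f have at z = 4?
Let u = z - 4. Then
  cos(1/u) = Σ_{k≥0} (-1)^k (1)^(2k)/((2k)!·u^(2k)) = 1 - 1/(2*u^2) + 1/(24*u^4) + ...
which has infinitely many negative powers of u, so cos(1/(z - 4)) has an essential singularity at z = 4.
So the singularity is essential.

Final answer: essential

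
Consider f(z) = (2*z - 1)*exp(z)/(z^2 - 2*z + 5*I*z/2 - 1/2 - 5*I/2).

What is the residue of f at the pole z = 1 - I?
Write f(z) = P(z)/Q(z) with P(z) = (2*z - 1)*exp(z) and Q(z) = z^2 - 2*z + 5*I*z/2 - 1/2 - 5*I/2.
The denominator factors as Q(z) = (z - 1 + 3*I/2)*(z - 1 + I), so z = 1 - I is a simple zero of Q and P is analytic there; z = 1 - I is therefore a simple pole and
  Res(f, z₀) = P(z₀)/Q'(z₀).

Q'(z) = 2*z - 2 + 5*I/2, so Q'(1 - I) = I/2.
P(1 - I) = (1 - 2*I)*exp(1 - I).

Res(f, 1 - I) = ((1 - 2*I)*exp(1 - I))/(I/2) = (-4 - 2*I)*exp(1 - I)

Final answer: (-4 - 2*I)*exp(1 - I)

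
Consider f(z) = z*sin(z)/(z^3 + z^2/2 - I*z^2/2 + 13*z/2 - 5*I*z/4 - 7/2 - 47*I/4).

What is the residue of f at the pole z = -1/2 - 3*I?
Write f(z) = P(z)/Q(z) with P(z) = z*sin(z) and Q(z) = z^3 + z^2/2 - I*z^2/2 + 13*z/2 - 5*I*z/4 - 7/2 - 47*I/4.
The denominator factors as Q(z) = (z - 1 - 3*I/2)*(z + 1/2 + 3*I)*(z + 1 - 2*I), so z = -1/2 - 3*I is a simple zero of Q and P is analytic there; z = -1/2 - 3*I is therefore a simple pole and
  Res(f, z₀) = P(z₀)/Q'(z₀).

Q'(z) = 3*z^2 + z - I*z + 13/2 - 5*I/4, so Q'(-1/2 - 3*I) = -93/4 + 21*I/4.
P(-1/2 - 3*I) = (1/2 + 3*I)*sin(1/2 + 3*I).

Res(f, -1/2 - 3*I) = ((1/2 + 3*I)*sin(1/2 + 3*I))/(-93/4 + 21*I/4) = (11/1515 - 193*I/1515)*sin(1/2 + 3*I)

Final answer: (11/1515 - 193*I/1515)*sin(1/2 + 3*I)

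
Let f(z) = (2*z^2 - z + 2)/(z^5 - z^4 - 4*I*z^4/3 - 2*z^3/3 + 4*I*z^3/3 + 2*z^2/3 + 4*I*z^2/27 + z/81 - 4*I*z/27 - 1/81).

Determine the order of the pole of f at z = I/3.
Factor the denominator:
  z^5 - z^4 - 4*I*z^4/3 - 2*z^3/3 + 4*I*z^3/3 + 2*z^2/3 + 4*I*z^2/27 + z/81 - 4*I*z/27 - 1/81 = (z - I/3)^4*(z - 1)

The numerator P(z) = 2*z^2 - z + 2 has P(I/3) = 16/9 - I/3 ≠ 0, so no factor of (z - I/3) cancels.
Near z = I/3 we can therefore write f(z) = g(z)/(z - I/3)^4 with g analytic at I/3 and g(I/3) ≠ 0 (g is the numerator divided by the remaining denominator factors).

Hence z = I/3 is a pole of order 4.

Final answer: 4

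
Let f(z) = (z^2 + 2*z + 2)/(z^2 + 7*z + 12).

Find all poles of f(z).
The singularities of f are the zeros of the denominator. Factoring,
  z^2 + 7*z + 12 = (z + 4)*(z + 3)
so the candidates are z = -4, z = -3.

Check the numerator P(z) = z^2 + 2*z + 2 at each one:
  P(-4) = 10 ≠ 0, so z = -4 is a (simple) pole.
  P(-3) = 5 ≠ 0, so z = -3 is a (simple) pole.

Poles of f: {-4, -3}

Final answer: {-4, -3}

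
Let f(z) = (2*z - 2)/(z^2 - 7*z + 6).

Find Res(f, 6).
2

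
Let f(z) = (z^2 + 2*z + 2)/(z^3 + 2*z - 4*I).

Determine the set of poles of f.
The singularities of f are the zeros of the denominator. Factoring,
  z^3 + 2*z - 4*I = (z + 1 - I)*(z - 1 - I)*(z + 2*I)
so the candidates are z = -1 + I, z = 1 + I, z = -2*I.

Check the numerator P(z) = z^2 + 2*z + 2 at each one:
  P(-1 + I) = 0, so the factor (z + 1 - I) cancels and z = -1 + I is only a removable singularity, not a pole.
  P(1 + I) = 4 + 4*I ≠ 0, so z = 1 + I is a (simple) pole.
  P(-2*I) = -2 - 4*I ≠ 0, so z = -2*I is a (simple) pole.

Poles of f: {-2*I, 1 + I}

Final answer: {-2*I, 1 + I}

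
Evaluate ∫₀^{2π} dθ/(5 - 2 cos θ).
Call the integral J. The integrand is 2π-periodic and we integrate over a full period, so shifting θ does not change the value (θ → θ + π flips the sign of the trig term). Hence
  J = ∫₀^{2π} dθ/(5 + 2 cos θ).
Put z = e^{iθ}: then cos θ = (z + 1/z)/2, dθ = dz/(iz), and z runs once counterclockwise around |z| = 1:
  J = ∮_{|z|=1} 1/(5 + 2*(z + 1/z)/2) · dz/(iz) = (2/i) ∮_{|z|=1} dz/(2*z^2 + 10*z + 2).
The roots of 2*z^2 + 10*z + 2 are z = (-5 ± sqrt(5^2 - 2^2))/2, with sqrt(21) = sqrt(21); their product is 1, so only z₊ = -5/2 + sqrt(21)/2 lies inside the unit circle (z₋ = -5/2 - sqrt(21)/2 lies outside).
z₊ is a simple zero of q(z) = 2*z^2 + 10*z + 2, so Res(1/q, z₊) = 1/q'(z₊) with q'(z) = 4*z + 10; and q'(z₊) = 2*(z₊ - z₋) = 2*sqrt(21).
Therefore J = (2/i) · 2πi · 1/(2*sqrt(21)) = 2*pi/(sqrt(21)) = 2*sqrt(21)*pi/21

Final answer: 2*sqrt(21)*pi/21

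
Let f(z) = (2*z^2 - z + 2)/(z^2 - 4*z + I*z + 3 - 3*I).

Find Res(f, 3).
Write f(z) = P(z)/Q(z) with P(z) = 2*z^2 - z + 2 and Q(z) = z^2 - 4*z + I*z + 3 - 3*I.
The denominator factors as Q(z) = (z - 1 + I)*(z - 3), so z = 3 is a simple zero of Q and P is analytic there; z = 3 is therefore a simple pole and
  Res(f, z₀) = P(z₀)/Q'(z₀).

Q'(z) = 2*z - 4 + I, so Q'(3) = 2 + I.
P(3) = 17.

Res(f, 3) = (17)/(2 + I) = 34/5 - 17*I/5

Final answer: 34/5 - 17*I/5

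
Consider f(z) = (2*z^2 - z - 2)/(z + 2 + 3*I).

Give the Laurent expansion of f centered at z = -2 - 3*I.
(-10 + 27*I)/(z + 2 + 3*I) - 9 - 12*I + 2*(z + 2 + 3*I)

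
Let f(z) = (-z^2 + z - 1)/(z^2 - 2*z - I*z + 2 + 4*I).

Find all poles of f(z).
The singularities of f are the zeros of the denominator. Factoring,
  z^2 - 2*z - I*z + 2 + 4*I = (z - 2 + I)*(z - 2*I)
so the candidates are z = 2 - I, z = 2*I.

Check the numerator P(z) = -z^2 + z - 1 at each one:
  P(2 - I) = -2 + 3*I ≠ 0, so z = 2 - I is a (simple) pole.
  P(2*I) = 3 + 2*I ≠ 0, so z = 2*I is a (simple) pole.

Poles of f: {2*I, 2 - I}

Final answer: {2*I, 2 - I}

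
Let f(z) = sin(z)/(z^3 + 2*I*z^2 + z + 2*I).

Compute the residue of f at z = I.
-I*sinh(1)/6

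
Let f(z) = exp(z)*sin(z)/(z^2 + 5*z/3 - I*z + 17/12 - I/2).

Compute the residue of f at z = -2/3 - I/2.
Write f(z) = P(z)/Q(z) with P(z) = exp(z)*sin(z) and Q(z) = z^2 + 5*z/3 - I*z + 17/12 - I/2.
The denominator factors as Q(z) = (z + 2/3 + I/2)*(z + 1 - 3*I/2), so z = -2/3 - I/2 is a simple zero of Q and P is analytic there; z = -2/3 - I/2 is therefore a simple pole and
  Res(f, z₀) = P(z₀)/Q'(z₀).

Q'(z) = 2*z + 5/3 - I, so Q'(-2/3 - I/2) = 1/3 - 2*I.
P(-2/3 - I/2) = -exp(-2/3 - I/2)*sin(2/3 + I/2).

Res(f, -2/3 - I/2) = (-exp(-2/3 - I/2)*sin(2/3 + I/2))/(1/3 - 2*I) = (-3/37 - 18*I/37)*exp(-2/3 - I/2)*sin(2/3 + I/2)

Final answer: (-3/37 - 18*I/37)*exp(-2/3 - I/2)*sin(2/3 + I/2)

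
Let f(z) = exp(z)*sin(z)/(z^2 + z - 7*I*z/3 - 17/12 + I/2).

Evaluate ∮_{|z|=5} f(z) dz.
By the residue theorem, ∮_C f(z) dz = 2πi · (sum of the residues of f at the poles inside |z| = 5).

The denominator factors as (z + 3/2 - 2*I)*(z - 1/2 - I/3), so the singularities of f are simple poles at z = -3/2 + 2*I, z = 1/2 + I/3.
  |-3/2 + 2*I|² = 25/4 < 25 = 5², so this pole is inside the contour.
  |1/2 + I/3|² = 13/36 < 25 = 5², so this pole is inside the contour.

With P(z) = exp(z)*sin(z) and Q(z) = z^2 + z - 7*I*z/3 - 17/12 + I/2, each pole is simple, so Res(f, z₀) = P(z₀)/Q'(z₀) with Q'(z) = 2*z + 1 - 7*I/3.
  Res(f, -3/2 + 2*I) = P(-3/2 + 2*I)/Q'(-3/2 + 2*I) = (-exp(-3/2 + 2*I)*sin(3/2 - 2*I))/(-2 + 5*I/3) = (18/61 + 15*I/61)*exp(-3/2 + 2*I)*sin(3/2 - 2*I)
  Res(f, 1/2 + I/3) = P(1/2 + I/3)/Q'(1/2 + I/3) = (exp(1/2 + I/3)*sin(1/2 + I/3))/(2 - 5*I/3) = (18/61 + 15*I/61)*exp(1/2 + I/3)*sin(1/2 + I/3)

Sum of residues inside C: (18/61 + 15*I/61)*exp(-3/2 + 2*I)*sin(3/2 - 2*I) + (18/61 + 15*I/61)*exp(1/2 + I/3)*sin(1/2 + I/3)
∮_C f(z) dz = 2πi · ((18/61 + 15*I/61)*exp(-3/2 + 2*I)*sin(3/2 - 2*I) + (18/61 + 15*I/61)*exp(1/2 + I/3)*sin(1/2 + I/3)) = pi*(-30/61 + 36*I/61)*exp(-3/2 + 2*I)*sin(3/2 - 2*I) + pi*(-30/61 + 36*I/61)*exp(1/2 + I/3)*sin(1/2 + I/3)

Final answer: pi*(-30/61 + 36*I/61)*exp(-3/2 + 2*I)*sin(3/2 - 2*I) + pi*(-30/61 + 36*I/61)*exp(1/2 + I/3)*sin(1/2 + I/3)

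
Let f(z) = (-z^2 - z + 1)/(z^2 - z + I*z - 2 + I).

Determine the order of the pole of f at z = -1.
Factor the denominator:
  z^2 - z + I*z - 2 + I = (z + 1)*(z - 2 + I)

The numerator P(z) = -z^2 - z + 1 has P(-1) = 1 ≠ 0, so no factor of (z + 1) cancels.
Near z = -1 we can therefore write f(z) = g(z)/(z + 1) with g analytic at -1 and g(-1) ≠ 0 (g is the numerator divided by the remaining denominator factors).

Hence z = -1 is a pole of order 1.

Final answer: 1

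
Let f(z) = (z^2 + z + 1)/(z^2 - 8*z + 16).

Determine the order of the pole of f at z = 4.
Factor the denominator:
  z^2 - 8*z + 16 = (z - 4)^2

The numerator P(z) = z^2 + z + 1 has P(4) = 21 ≠ 0, so no factor of (z - 4) cancels.
Near z = 4 we can therefore write f(z) = g(z)/(z - 4)^2 with g analytic at 4 and g(4) ≠ 0 (g is just the numerator).

Hence z = 4 is a pole of order 2.

Final answer: 2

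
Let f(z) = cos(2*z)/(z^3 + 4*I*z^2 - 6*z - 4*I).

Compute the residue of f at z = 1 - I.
Write f(z) = P(z)/Q(z) with P(z) = cos(2*z) and Q(z) = z^3 + 4*I*z^2 - 6*z - 4*I.
The denominator factors as Q(z) = (z + 1 + I)*(z - 1 + I)*(z + 2*I), so z = 1 - I is a simple zero of Q and P is analytic there; z = 1 - I is therefore a simple pole and
  Res(f, z₀) = P(z₀)/Q'(z₀).

Q'(z) = 3*z^2 + 8*I*z - 6, so Q'(1 - I) = 2 + 2*I.
P(1 - I) = cos(2 - 2*I).

Res(f, 1 - I) = (cos(2 - 2*I))/(2 + 2*I) = (1/4 - I/4)*cos(2 - 2*I)

Final answer: (1/4 - I/4)*cos(2 - 2*I)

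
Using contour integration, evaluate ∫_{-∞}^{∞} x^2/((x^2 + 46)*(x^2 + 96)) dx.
Let f(z) = z^2/((z^2 + 46)*(z^2 + 96)). The denominator has no real zeros and deg Q - deg P = 2 ≥ 2, so the integral of f over the upper semicircle |z| = R tends to 0 as R → ∞. Closing the contour in the upper half-plane,
  ∫_{-∞}^{∞} f(x) dx = 2πi · Σ Res(f, z_k)  over the poles with Im z_k > 0.

Zeros of the denominator: z^2 + 46 = 0 gives z = ±sqrt(46)*I; z^2 + 96 = 0 gives z = ±4*sqrt(6)*I.
Upper half-plane: z = sqrt(46)*I, z = 4*sqrt(6)*I (simple).

Each pole is a simple zero of Q(z) = z^4 + 142*z^2 + 4416, so Res(f, z₀) = P(z₀)/Q'(z₀) with P(z) = z^2, Q'(z) = 4*z^3 + 284*z:
  Res(f, sqrt(46)*I) = (-46)/(100*sqrt(46)*I) = sqrt(46)*I/100
  Res(f, 4*sqrt(6)*I) = (-96)/(-400*sqrt(6)*I) = -sqrt(6)*I/25

Sum of residues: I*(-4*sqrt(6) + sqrt(46))/100
∫_{-∞}^{∞} f(x) dx = 2πi · (I*(-4*sqrt(6) + sqrt(46))/100) = pi*(-sqrt(46) + 4*sqrt(6))/50

Final answer: pi*(-sqrt(46) + 4*sqrt(6))/50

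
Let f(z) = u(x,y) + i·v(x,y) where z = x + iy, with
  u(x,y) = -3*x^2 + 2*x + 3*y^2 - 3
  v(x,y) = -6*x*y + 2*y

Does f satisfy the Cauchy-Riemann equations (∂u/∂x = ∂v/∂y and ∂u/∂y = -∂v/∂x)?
∂u/∂x = 2 - 6*x
∂v/∂y = 2 - 6*x
∂u/∂y = 6*y
∂v/∂x = -6*y
∂u/∂x = ∂v/∂y and ∂u/∂y = -∂v/∂x hold identically; f is analytic.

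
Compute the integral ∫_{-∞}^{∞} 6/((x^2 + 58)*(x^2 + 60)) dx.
Let f(z) = 6/((z^2 + 58)*(z^2 + 60)). The denominator has no real zeros and deg Q - deg P = 4 ≥ 2, so the integral of f over the upper semicircle |z| = R tends to 0 as R → ∞. Closing the contour in the upper half-plane,
  ∫_{-∞}^{∞} f(x) dx = 2πi · Σ Res(f, z_k)  over the poles with Im z_k > 0.

Zeros of the denominator: z^2 + 58 = 0 gives z = ±sqrt(58)*I; z^2 + 60 = 0 gives z = ±2*sqrt(15)*I.
Upper half-plane: z = 2*sqrt(15)*I, z = sqrt(58)*I (simple).

Each pole is a simple zero of Q(z) = z^4 + 118*z^2 + 3480, so Res(f, z₀) = P(z₀)/Q'(z₀) with P(z) = 6, Q'(z) = 4*z^3 + 236*z:
  Res(f, 2*sqrt(15)*I) = (6)/(-8*sqrt(15)*I) = sqrt(15)*I/20
  Res(f, sqrt(58)*I) = (6)/(4*sqrt(58)*I) = -3*sqrt(58)*I/116

Sum of residues: I*(-15*sqrt(58) + 29*sqrt(15))/580
∫_{-∞}^{∞} f(x) dx = 2πi · (I*(-15*sqrt(58) + 29*sqrt(15))/580) = pi*(-29*sqrt(15) + 15*sqrt(58))/290

Final answer: pi*(-29*sqrt(15) + 15*sqrt(58))/290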